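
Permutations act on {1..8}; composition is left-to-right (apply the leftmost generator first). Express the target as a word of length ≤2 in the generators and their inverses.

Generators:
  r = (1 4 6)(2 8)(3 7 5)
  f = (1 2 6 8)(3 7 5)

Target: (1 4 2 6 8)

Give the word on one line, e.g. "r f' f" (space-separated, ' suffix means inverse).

r f'

  after r: (1 4 6)(2 8)(3 7 5)
  after f': (1 4 2 6 8)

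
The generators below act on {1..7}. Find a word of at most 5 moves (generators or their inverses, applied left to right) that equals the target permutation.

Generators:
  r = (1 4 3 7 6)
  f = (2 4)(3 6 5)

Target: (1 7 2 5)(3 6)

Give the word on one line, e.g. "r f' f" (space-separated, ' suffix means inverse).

f r r r f

  after f: (2 4)(3 6 5)
  after r: (1 4 2 3)(5 7 6)
  after r: (1 3 4 2 7)(5 6)
  after r: (1 7 4 2 6 5)
  after f: (1 7 2 5)(3 6)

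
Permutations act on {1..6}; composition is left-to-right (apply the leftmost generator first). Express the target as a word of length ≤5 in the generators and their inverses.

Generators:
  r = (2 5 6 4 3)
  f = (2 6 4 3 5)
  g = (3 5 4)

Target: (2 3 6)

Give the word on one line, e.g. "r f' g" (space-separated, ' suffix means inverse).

  after g': (3 4 5)
  after r: (2 5)(4 6)
  after g: (2 4 6 3 5)
  after r: (2 3 6)

g' r g r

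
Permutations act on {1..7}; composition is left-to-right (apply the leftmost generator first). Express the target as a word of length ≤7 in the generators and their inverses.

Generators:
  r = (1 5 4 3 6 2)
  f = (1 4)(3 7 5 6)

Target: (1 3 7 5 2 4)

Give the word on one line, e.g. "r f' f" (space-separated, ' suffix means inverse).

r' f r f' r

  after r': (1 2 6 3 4 5)
  after f: (1 2 3)(4 6 7 5)
  after r: (2 6 7 4)(3 5)
  after f': (1 4 2 5 6 3 7)
  after r: (1 3 7 5 2 4)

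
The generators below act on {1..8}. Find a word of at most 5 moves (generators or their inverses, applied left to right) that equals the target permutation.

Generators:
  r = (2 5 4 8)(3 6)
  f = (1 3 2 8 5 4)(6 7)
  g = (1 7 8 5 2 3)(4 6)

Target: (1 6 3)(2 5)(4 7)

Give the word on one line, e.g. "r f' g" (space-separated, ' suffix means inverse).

r' f' g'

  after r': (2 8 4 5)(3 6)
  after f': (1 4 8 5 3 7 6)
  after g': (1 6 3)(2 5)(4 7)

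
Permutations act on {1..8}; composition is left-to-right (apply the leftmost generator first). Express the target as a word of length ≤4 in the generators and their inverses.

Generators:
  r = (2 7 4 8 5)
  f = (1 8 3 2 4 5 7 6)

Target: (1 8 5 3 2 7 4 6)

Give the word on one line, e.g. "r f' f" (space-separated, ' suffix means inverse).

r' f

  after r': (2 5 8 4 7)
  after f: (1 8 5 3 2 7 4 6)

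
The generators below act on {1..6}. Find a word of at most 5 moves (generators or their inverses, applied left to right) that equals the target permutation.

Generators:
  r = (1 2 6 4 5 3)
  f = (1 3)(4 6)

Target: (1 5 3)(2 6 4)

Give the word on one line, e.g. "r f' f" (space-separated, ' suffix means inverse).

f' r f r'

  after f': (1 3)(4 6)
  after r: (2 6 5 3)
  after f: (1 3 2 4 6 5)
  after r': (1 5 3)(2 6 4)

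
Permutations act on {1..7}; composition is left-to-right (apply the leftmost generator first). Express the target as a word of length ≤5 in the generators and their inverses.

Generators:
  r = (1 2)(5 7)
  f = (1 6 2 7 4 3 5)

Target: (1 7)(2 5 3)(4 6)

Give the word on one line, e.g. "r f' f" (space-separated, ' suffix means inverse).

  after f': (1 5 3 4 7 2 6)
  after f': (1 3 7 6 5 4 2)
  after r': (1 3 5 4)(6 7)
  after f: (1 5 3)(2 7)(4 6)
  after r: (1 7)(2 5 3)(4 6)

f' f' r' f r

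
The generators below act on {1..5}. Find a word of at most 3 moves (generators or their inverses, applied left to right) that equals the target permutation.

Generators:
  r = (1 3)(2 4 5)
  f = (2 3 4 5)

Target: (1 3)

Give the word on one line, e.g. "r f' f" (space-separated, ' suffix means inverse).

r r r

  after r: (1 3)(2 4 5)
  after r: (2 5 4)
  after r: (1 3)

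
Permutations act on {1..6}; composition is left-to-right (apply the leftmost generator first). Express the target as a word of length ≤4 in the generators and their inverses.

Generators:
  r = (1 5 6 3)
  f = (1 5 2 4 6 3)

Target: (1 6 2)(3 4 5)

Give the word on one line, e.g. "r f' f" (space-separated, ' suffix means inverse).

f' f'

  after f': (1 3 6 4 2 5)
  after f': (1 6 2)(3 4 5)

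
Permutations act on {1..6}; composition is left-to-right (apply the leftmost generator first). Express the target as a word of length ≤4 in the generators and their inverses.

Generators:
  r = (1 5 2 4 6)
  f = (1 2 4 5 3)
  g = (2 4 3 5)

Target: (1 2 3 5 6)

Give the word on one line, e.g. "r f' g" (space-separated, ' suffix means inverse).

r' r' f'

  after r': (1 6 4 2 5)
  after r': (1 4 5 6 2)
  after f': (1 2 3 5 6)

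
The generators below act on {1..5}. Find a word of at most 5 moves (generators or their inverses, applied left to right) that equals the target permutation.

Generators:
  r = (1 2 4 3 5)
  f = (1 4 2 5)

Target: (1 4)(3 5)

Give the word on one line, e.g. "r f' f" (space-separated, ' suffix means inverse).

  after f': (1 5 2 4)
  after r: (2 3 5 4)
  after f': (1 5)(2 3)
  after r': (1 3)(2 4)
  after r': (1 4)(3 5)

f' r f' r' r'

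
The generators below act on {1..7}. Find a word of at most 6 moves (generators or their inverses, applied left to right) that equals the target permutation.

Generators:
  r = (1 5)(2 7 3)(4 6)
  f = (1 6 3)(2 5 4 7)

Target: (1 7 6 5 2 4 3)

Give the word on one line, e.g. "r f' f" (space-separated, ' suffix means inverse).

r r f f r'

  after r: (1 5)(2 7 3)(4 6)
  after r: (2 3 7)
  after f: (1 6 3 2)(4 7 5)
  after f: (1 3 5 7 4 2 6)
  after r': (1 7 6 5 2 4 3)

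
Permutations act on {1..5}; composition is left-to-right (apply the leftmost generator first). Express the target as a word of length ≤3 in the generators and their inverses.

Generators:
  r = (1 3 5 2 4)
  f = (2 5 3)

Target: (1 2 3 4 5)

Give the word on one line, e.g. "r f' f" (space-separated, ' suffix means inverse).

  after r': (1 4 2 5 3)
  after r': (1 2 3 4 5)

r' r'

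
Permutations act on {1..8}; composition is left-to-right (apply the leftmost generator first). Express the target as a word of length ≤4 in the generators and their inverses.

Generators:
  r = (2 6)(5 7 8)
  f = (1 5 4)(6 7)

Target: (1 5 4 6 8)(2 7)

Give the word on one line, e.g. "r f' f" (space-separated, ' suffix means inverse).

  after f': (1 4 5)(6 7)
  after r: (1 4 7 2 6 8 5)
  after f': (1 5 4 6 8)(2 7)

f' r f'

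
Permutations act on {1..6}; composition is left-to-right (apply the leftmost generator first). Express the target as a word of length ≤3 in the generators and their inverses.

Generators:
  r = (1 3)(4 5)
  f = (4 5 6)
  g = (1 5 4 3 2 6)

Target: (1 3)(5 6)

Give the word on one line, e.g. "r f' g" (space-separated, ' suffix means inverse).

f r

  after f: (4 5 6)
  after r: (1 3)(5 6)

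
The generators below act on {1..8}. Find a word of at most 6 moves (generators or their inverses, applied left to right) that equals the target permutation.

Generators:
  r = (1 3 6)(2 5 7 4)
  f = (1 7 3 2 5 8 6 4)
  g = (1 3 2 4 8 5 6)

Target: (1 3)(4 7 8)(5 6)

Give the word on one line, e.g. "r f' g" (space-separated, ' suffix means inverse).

g r g r

  after g: (1 3 2 4 8 5 6)
  after r: (1 6 3 5)(4 8 7)
  after g: (2 4 5 3 6)(7 8)
  after r: (1 3)(4 7 8)(5 6)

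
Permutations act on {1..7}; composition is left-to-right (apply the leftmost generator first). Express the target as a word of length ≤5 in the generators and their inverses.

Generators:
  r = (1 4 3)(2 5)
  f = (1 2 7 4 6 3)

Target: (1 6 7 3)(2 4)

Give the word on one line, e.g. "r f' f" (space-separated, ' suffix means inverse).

f' f' r r

  after f': (1 3 6 4 7 2)
  after f': (1 6 7)(2 3 4)
  after r: (1 6 7 4 5 2)
  after r: (1 6 7 3)(2 4)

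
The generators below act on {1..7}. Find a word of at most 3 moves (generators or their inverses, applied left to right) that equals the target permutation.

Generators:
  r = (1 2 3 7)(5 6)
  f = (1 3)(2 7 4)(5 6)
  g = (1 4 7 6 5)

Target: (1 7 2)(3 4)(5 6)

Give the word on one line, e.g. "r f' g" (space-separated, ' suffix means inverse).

  after f: (1 3)(2 7 4)(5 6)
  after r': (1 2 3 7 4)
  after f: (1 7 2)(3 4)(5 6)

f r' f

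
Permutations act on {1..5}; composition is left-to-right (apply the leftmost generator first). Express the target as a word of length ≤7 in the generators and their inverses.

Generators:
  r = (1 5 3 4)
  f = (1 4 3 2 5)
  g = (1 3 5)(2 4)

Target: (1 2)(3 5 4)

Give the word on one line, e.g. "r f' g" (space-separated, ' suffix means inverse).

g r' f f g

  after g: (1 3 5)(2 4)
  after r': (1 5 4 2 3)
  after f: (3 4 5)
  after f: (1 4)(2 5)
  after g: (1 2)(3 5 4)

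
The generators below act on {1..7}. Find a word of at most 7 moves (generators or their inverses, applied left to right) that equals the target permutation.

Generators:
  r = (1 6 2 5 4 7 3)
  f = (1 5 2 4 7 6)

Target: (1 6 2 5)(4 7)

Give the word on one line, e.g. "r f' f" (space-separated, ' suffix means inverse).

  after r: (1 6 2 5 4 7 3)
  after f: (3 5 7)(4 6)
  after r: (1 6 7)(2 5 3 4)
  after f: (3 7 5)
  after r: (1 6 2 5)(4 7)

r f r f r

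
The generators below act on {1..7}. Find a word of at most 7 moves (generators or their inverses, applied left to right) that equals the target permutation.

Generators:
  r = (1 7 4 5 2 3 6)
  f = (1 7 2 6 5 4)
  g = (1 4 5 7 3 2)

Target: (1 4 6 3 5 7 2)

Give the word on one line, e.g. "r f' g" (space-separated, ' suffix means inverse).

  after r': (1 6 3 2 5 4 7)
  after f': (1 2 6 3 7 4)
  after f': (1 7 5 6 3)
  after f': (2 7 6 3 4 5)
  after f': (1 4 6 3 5 7 2)

r' f' f' f' f'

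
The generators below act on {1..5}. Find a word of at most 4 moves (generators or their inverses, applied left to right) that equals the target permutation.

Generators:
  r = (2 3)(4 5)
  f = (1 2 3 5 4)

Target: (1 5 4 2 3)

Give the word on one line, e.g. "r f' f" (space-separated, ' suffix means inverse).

r' f' r

  after r': (2 3)(4 5)
  after f': (1 4 3)
  after r: (1 5 4 2 3)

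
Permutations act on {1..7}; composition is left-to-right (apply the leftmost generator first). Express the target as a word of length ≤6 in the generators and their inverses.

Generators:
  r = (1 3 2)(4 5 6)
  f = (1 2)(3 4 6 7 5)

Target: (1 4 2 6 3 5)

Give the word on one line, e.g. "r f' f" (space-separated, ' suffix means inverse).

  after f: (1 2)(3 4 6 7 5)
  after r: (2 3 5)(6 7)
  after f': (1 2 5)(3 7 4)
  after r': (1 3 7 6 5 2 4)
  after f: (1 4 2 6 3 5)

f r f' r' f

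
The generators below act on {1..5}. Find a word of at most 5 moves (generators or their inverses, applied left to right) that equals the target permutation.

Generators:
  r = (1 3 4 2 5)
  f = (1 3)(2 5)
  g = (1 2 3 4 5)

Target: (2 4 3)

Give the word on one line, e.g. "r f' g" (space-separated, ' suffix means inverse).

  after r': (1 5 2 4 3)
  after f: (1 2 4)
  after g': (2 3)(4 5)
  after r: (1 3 5 2 4)
  after f': (2 4 3)

r' f g' r f'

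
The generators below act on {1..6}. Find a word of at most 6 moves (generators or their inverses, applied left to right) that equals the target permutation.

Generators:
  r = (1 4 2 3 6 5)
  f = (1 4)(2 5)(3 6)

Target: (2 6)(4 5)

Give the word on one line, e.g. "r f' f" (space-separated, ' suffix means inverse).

  after r: (1 4 2 3 6 5)
  after r: (1 2 6)(3 5 4)
  after f: (1 5)(2 3)(4 6)
  after r: (2 6)(4 5)

r r f r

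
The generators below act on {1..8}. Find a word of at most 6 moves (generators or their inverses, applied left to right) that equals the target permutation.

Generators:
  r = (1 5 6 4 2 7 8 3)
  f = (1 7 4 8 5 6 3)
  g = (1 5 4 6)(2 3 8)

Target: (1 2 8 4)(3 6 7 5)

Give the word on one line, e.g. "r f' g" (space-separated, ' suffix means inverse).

  after g': (1 6 4 5)(2 8 3)
  after f: (1 3 2 5 7 4 6 8)
  after g: (1 8 5 7 6 2 4)
  after r: (1 3)(4 5 8 6 7)
  after g': (1 2 8 4)(3 6 7 5)

g' f g r g'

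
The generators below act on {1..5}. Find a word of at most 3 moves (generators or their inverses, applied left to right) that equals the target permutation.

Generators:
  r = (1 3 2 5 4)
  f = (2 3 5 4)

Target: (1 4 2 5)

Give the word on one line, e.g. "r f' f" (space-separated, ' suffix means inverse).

  after f': (2 4 5 3)
  after r': (1 4 2 5)

f' r'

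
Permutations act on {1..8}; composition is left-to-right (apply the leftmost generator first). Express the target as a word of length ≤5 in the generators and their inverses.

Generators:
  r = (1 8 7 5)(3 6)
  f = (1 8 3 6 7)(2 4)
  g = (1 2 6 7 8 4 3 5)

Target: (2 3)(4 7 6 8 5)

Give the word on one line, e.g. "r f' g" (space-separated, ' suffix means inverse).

g f' g' g' f

  after g: (1 2 6 7 8 4 3 5)
  after f': (1 4 8 2 3 5 7)
  after g': (1 8)(2 4 7 5 6)
  after g': (1 7 3 4 6)(2 8 5)
  after f: (2 3)(4 7 6 8 5)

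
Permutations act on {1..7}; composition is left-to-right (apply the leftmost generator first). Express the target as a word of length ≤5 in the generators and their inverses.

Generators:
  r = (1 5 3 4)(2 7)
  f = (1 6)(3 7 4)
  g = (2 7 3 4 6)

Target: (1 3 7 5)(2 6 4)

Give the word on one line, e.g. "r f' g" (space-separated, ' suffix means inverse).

f g' r'

  after f: (1 6)(3 7 4)
  after g': (1 4 7 3 2 6)
  after r': (1 3 7 5)(2 6 4)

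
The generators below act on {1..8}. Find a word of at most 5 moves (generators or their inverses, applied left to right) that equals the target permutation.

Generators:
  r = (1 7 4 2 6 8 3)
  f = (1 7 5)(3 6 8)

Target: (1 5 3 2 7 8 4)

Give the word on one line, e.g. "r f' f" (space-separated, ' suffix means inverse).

f' r' r'

  after f': (1 5 7)(3 8 6)
  after r': (1 5)(2 4 7 3 6 8)
  after r': (1 5 3 2 7 8 4)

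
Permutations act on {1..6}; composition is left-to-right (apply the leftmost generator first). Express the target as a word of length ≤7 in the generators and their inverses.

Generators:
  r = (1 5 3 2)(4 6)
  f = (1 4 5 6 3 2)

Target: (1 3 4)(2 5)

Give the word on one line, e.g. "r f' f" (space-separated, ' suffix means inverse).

  after f: (1 4 5 6 3 2)
  after f: (1 5 3)(2 4 6)
  after r: (1 3 5 2 6)
  after f: (1 2 3 6 4 5)
  after r': (1 3 4)(2 5)

f f r f r'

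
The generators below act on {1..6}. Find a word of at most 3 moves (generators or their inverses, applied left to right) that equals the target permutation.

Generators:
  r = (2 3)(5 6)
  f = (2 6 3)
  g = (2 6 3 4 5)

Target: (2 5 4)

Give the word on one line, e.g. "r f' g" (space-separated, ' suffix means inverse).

  after f': (2 3 6)
  after g': (2 6 5 4 3)
  after r: (2 5 4)

f' g' r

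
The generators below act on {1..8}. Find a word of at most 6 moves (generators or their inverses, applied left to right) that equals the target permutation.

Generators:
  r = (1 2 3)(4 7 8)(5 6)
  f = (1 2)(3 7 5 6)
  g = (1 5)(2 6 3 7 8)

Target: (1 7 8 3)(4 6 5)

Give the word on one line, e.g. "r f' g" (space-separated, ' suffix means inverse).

  after g: (1 5)(2 6 3 7 8)
  after f': (1 7 8)(2 5)
  after r: (1 8 2 6 5 3)(4 7)
  after f: (1 8)(2 3)(4 5 7)
  after r': (1 7 8 3)(4 6 5)

g f' r f r'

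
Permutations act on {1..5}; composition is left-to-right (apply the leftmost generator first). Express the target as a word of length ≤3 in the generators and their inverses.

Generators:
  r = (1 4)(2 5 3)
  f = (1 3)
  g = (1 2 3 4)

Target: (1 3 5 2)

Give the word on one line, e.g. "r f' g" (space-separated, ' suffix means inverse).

r r f'

  after r: (1 4)(2 5 3)
  after r: (2 3 5)
  after f': (1 3 5 2)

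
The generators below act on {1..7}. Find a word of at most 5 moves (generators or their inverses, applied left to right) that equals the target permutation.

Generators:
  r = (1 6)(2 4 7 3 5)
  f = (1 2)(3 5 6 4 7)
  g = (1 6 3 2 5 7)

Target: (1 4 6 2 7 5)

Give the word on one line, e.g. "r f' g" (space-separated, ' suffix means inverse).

  after f': (1 2)(3 7 4 6 5)
  after r': (1 5 7 2 6 3 4)
  after f': (1 3 6 7)(2 5 4)
  after f': (1 7 2 3 5 6 4)
  after r': (1 4 6 2 7 5)

f' r' f' f' r'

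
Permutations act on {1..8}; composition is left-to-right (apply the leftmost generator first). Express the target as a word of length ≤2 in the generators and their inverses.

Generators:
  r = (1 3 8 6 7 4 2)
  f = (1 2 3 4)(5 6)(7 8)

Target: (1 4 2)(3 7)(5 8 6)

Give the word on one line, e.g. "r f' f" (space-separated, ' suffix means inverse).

  after f: (1 2 3 4)(5 6)(7 8)
  after r': (1 4 2)(3 7)(5 8 6)

f r'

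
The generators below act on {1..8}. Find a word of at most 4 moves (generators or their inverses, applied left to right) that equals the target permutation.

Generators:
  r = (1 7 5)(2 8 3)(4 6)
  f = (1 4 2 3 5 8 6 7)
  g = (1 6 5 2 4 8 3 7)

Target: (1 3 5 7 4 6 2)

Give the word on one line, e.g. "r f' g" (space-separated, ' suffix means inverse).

  after f': (1 7 6 8 5 3 2 4)
  after r: (1 5 2 6 3 8)(4 7)
  after f: (1 8 4)(2 7)(3 6 5)
  after g: (1 3 5 7 4 6 2)

f' r f g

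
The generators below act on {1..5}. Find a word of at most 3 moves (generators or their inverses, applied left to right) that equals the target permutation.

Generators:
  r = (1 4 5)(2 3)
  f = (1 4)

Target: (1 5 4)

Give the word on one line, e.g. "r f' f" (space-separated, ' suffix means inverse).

  after r: (1 4 5)(2 3)
  after r: (1 5 4)

r r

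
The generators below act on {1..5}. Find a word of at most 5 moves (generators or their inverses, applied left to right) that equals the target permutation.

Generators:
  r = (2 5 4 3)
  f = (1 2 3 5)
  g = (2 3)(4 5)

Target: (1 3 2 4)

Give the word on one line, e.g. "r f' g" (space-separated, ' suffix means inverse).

f f g f

  after f: (1 2 3 5)
  after f: (1 3)(2 5)
  after g: (1 2 4 5 3)
  after f: (1 3 2 4)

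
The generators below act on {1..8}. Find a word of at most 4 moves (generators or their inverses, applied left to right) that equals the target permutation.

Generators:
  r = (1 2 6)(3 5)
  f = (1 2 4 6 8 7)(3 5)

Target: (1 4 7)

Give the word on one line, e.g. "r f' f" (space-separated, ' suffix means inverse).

  after f: (1 2 4 6 8 7)(3 5)
  after r': (2 4)(6 8 7)
  after r': (1 6 8 7 2 4)(3 5)
  after f': (1 4 7)

f r' r' f'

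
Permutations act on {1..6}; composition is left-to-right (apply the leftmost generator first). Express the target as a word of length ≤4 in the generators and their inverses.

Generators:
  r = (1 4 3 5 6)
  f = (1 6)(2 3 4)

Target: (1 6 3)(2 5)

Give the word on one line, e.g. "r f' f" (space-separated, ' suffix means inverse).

r' r' f r

  after r': (1 6 5 3 4)
  after r': (1 5 4 6 3)
  after f: (1 5 2 3 6 4)
  after r: (1 6 3)(2 5)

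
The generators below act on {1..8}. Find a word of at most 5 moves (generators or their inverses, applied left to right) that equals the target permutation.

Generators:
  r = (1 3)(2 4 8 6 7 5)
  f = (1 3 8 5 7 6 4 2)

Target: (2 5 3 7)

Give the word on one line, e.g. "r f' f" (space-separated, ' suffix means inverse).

f' f' r' f

  after f': (1 2 4 6 7 5 8 3)
  after f': (1 4 7 8)(2 6 5 3)
  after r': (1 2 8 3 5)(4 6 7)
  after f: (2 5 3 7)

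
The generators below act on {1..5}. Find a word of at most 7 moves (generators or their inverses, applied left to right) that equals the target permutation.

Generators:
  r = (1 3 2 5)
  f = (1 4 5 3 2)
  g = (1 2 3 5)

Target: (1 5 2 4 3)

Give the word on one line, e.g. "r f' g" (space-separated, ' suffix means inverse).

g' g' f' g r'

  after g': (1 5 3 2)
  after g': (1 3)(2 5)
  after f': (1 5 3 2 4)
  after g: (2 4)
  after r': (1 5 2 4 3)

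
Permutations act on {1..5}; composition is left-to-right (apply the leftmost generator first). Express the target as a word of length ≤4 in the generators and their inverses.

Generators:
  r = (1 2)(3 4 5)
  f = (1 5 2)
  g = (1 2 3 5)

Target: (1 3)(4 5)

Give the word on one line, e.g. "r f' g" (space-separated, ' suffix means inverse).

  after g': (1 5 3 2)
  after r: (1 3)(4 5)

g' r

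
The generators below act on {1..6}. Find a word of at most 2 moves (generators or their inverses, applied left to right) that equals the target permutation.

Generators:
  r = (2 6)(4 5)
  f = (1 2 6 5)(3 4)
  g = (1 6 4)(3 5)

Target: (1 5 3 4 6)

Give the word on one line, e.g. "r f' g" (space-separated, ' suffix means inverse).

r f'

  after r: (2 6)(4 5)
  after f': (1 5 3 4 6)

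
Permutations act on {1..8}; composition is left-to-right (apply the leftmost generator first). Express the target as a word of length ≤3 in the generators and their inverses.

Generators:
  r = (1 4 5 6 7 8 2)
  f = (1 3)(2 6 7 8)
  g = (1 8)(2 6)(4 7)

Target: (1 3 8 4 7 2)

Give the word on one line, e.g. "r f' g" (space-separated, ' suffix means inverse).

f' g

  after f': (1 3)(2 8 7 6)
  after g: (1 3 8 4 7 2)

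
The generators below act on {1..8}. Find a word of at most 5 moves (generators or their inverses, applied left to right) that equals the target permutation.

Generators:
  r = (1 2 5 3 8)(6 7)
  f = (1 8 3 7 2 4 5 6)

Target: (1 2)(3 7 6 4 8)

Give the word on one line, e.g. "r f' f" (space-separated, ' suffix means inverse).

f' r' f

  after f': (1 6 5 4 2 7 3 8)
  after r': (1 7 5 4)(2 6)
  after f: (1 2)(3 7 6 4 8)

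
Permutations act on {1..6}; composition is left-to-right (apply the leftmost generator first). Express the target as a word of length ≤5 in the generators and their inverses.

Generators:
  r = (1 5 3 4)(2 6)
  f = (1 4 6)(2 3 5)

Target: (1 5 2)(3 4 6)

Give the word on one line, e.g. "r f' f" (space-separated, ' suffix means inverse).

  after r': (1 4 3 5)(2 6)
  after f: (1 6 3 2)(4 5)
  after r': (1 2 4)(3 6 5)
  after f': (1 5 2)(3 4 6)

r' f r' f'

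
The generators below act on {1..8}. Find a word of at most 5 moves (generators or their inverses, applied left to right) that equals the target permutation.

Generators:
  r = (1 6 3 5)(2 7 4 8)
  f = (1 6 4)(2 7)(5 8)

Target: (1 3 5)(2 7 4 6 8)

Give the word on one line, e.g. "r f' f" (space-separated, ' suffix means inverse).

  after f': (1 4 6)(2 7)(5 8)
  after f': (1 6 4)
  after r: (1 3 5)(2 7 4 6 8)

f' f' r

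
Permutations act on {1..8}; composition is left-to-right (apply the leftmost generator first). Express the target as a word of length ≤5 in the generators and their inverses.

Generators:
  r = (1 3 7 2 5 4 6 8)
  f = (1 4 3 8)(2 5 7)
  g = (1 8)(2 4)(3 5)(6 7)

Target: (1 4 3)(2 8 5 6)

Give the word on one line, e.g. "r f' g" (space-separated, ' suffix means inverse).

  after f: (1 4 3 8)(2 5 7)
  after f: (1 3)(2 7 5)(4 8)
  after g: (1 5 4)(2 6 7 3 8)
  after r: (1 4 3)(2 8 5 6)

f f g r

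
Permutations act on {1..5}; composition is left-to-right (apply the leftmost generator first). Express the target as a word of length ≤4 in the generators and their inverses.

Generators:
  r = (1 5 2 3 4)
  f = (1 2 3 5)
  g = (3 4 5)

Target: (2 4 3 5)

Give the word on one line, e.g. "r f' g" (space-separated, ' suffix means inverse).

  after r: (1 5 2 3 4)
  after r: (1 2 4 5 3)
  after f': (2 4 3 5)

r r f'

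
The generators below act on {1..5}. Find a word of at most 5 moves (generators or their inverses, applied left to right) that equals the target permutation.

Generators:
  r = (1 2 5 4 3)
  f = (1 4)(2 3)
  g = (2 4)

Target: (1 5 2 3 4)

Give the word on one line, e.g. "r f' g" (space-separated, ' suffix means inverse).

f r f' r

  after f: (1 4)(2 3)
  after r: (1 3 5 4 2)
  after f': (1 2 4 3 5)
  after r: (1 5 2 3 4)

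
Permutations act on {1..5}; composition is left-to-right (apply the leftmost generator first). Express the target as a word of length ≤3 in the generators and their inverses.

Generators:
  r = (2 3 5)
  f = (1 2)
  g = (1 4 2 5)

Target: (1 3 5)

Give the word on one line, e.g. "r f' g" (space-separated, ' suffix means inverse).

  after f: (1 2)
  after r: (1 3 5 2)
  after f: (1 3 5)

f r f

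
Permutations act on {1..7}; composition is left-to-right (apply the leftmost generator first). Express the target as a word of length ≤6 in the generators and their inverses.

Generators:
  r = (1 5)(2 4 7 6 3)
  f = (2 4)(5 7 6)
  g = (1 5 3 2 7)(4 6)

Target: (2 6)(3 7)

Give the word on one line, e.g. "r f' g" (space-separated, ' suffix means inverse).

g' f f r'

  after g': (1 7 2 3 5)(4 6)
  after f: (1 6 2 3 7 4 5)
  after f: (1 5)(2 3 6 4 7)
  after r': (2 6)(3 7)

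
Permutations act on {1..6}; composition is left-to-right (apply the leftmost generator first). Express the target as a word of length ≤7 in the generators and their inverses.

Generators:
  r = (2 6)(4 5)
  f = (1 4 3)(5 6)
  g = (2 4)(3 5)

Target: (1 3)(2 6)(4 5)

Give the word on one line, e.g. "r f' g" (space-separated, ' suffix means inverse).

r g' r f' r

  after r: (2 6)(4 5)
  after g': (2 6 4 3 5)
  after r: (3 4)(5 6)
  after f': (1 3)
  after r: (1 3)(2 6)(4 5)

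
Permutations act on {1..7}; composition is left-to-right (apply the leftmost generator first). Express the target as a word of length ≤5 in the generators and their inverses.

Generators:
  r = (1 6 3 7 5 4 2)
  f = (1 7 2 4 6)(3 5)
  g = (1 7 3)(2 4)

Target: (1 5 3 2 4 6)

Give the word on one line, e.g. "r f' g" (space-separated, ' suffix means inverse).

g g f

  after g: (1 7 3)(2 4)
  after g: (1 3 7)
  after f: (1 5 3 2 4 6)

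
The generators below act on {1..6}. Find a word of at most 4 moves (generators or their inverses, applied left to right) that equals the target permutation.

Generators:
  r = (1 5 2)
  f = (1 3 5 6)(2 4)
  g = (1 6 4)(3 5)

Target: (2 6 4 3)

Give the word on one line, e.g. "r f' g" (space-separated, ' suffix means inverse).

  after f': (1 6 5 3)(2 4)
  after r': (1 6)(2 4 5 3)
  after g': (2 6 4 3)

f' r' g'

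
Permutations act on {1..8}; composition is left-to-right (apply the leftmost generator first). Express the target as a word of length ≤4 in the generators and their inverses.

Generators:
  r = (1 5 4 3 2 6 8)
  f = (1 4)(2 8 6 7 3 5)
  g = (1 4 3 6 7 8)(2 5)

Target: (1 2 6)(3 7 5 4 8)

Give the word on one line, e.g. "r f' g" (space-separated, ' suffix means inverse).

g g r

  after g: (1 4 3 6 7 8)(2 5)
  after g: (1 3 7)(4 6 8)
  after r: (1 2 6)(3 7 5 4 8)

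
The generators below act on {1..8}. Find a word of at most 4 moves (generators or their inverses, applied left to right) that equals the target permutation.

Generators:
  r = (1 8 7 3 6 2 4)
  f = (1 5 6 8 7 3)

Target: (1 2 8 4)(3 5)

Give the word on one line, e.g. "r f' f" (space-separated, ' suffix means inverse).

r' r' f' f'

  after r': (1 4 2 6 3 7 8)
  after r': (1 2 3 8 4 6 7)
  after f': (1 2 7 3 6 8 4 5)
  after f': (1 2 8 4)(3 5)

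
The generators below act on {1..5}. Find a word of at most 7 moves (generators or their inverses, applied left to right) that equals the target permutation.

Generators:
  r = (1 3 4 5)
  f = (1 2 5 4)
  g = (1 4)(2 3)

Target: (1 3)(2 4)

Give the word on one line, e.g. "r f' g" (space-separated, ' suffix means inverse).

  after f: (1 2 5 4)
  after r': (1 2 4 5 3)
  after r': (1 2 3 5)
  after r': (1 2)(3 4)
  after g: (1 3)(2 4)

f r' r' r' g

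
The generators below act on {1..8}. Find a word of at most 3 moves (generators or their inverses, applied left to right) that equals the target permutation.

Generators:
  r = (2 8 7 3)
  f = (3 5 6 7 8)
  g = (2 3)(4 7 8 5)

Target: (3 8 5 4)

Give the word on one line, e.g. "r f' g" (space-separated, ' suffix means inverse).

  after g: (2 3)(4 7 8 5)
  after r: (3 8 5 4)

g r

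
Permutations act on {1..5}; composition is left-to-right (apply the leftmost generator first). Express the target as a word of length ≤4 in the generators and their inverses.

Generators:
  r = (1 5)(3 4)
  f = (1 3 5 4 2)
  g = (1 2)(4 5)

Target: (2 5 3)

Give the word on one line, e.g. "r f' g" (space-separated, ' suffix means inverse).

  after f': (1 2 4 5 3)
  after g: (2 5 3)

f' g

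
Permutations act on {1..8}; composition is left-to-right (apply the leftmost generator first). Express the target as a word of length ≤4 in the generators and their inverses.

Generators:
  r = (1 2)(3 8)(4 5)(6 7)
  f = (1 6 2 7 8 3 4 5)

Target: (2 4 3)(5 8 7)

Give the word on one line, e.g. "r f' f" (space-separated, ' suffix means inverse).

r' f' f'

  after r': (1 2)(3 8)(4 5)(6 7)
  after f': (1 6 2 5 3 7)
  after f': (2 4 3)(5 8 7)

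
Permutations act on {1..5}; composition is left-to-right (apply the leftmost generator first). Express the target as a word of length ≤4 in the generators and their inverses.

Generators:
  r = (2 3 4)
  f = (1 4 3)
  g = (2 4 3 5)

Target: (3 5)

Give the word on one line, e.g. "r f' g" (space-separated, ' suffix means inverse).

g r' r'

  after g: (2 4 3 5)
  after r': (2 3 5 4)
  after r': (3 5)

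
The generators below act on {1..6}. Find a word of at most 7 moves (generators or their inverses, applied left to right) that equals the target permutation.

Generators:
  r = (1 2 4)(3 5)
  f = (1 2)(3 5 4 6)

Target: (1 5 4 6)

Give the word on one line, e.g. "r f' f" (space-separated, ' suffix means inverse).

r r f' r' f

  after r: (1 2 4)(3 5)
  after r: (1 4 2)
  after f': (1 5 3 6 4)
  after r': (1 3 6 2)
  after f: (1 5 4 6)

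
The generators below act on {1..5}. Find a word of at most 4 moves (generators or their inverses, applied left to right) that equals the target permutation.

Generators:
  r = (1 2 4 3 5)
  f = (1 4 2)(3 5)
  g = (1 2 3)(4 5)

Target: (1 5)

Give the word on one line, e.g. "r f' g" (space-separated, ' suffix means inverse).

  after r: (1 2 4 3 5)
  after r: (1 4 5 2 3)
  after g': (1 5)

r r g'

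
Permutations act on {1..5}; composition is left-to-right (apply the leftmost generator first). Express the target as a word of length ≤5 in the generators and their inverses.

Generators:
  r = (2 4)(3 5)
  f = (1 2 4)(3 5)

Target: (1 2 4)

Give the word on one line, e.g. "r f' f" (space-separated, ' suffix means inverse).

f' f' r r

  after f': (1 4 2)(3 5)
  after f': (1 2 4)
  after r: (1 4)(3 5)
  after r: (1 2 4)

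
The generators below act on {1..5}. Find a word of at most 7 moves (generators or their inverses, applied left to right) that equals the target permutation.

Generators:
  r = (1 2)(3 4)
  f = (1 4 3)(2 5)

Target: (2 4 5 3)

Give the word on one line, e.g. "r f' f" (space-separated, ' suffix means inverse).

f r f' r' f

  after f: (1 4 3)(2 5)
  after r: (1 3 2 5)
  after f': (1 4)(3 5)
  after r': (1 3 5 4 2)
  after f: (2 4 5 3)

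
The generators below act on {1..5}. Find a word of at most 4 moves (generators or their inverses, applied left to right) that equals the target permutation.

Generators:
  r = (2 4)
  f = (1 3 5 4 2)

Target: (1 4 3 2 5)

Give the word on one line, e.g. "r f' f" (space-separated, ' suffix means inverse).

f' f'

  after f': (1 2 4 5 3)
  after f': (1 4 3 2 5)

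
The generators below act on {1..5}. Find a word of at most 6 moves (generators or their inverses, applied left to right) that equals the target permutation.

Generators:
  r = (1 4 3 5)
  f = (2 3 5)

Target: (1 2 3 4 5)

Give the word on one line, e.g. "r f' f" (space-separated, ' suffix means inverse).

  after f: (2 3 5)
  after r: (1 4 3)(2 5)
  after f': (1 4 2 3)
  after r: (1 3 4 2 5)
  after f': (1 2 3 4 5)

f r f' r f'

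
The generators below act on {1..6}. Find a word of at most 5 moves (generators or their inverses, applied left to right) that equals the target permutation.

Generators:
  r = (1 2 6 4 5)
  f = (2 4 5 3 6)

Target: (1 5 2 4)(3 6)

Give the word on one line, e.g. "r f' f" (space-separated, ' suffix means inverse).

  after r': (1 5 4 6 2)
  after f: (1 3 6 4 2)
  after r': (1 3 2 5 4)
  after f': (1 5 2 4)(3 6)

r' f r' f'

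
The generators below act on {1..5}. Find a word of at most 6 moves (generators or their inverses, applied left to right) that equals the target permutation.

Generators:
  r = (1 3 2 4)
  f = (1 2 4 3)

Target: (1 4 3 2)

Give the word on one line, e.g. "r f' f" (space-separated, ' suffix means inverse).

f r r r f'

  after f: (1 2 4 3)
  after r: (1 4 2)
  after r: (2 3)
  after r: (1 3 4)
  after f': (1 4 3 2)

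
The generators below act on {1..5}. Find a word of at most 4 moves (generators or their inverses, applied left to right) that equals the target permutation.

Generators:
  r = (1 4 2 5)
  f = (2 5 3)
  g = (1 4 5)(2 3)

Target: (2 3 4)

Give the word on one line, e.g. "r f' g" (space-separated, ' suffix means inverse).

g r'

  after g: (1 4 5)(2 3)
  after r': (2 3 4)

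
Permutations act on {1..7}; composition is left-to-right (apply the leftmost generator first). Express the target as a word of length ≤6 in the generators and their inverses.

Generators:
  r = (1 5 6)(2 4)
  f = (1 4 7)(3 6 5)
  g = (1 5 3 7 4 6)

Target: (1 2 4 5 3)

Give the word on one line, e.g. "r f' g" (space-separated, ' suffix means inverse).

g' g' f g r

  after g': (1 6 4 7 3 5)
  after g': (1 4 3)(5 6 7)
  after f: (1 7 3 4 6)
  after g: (1 4)(3 6 5)
  after r: (1 2 4 5 3)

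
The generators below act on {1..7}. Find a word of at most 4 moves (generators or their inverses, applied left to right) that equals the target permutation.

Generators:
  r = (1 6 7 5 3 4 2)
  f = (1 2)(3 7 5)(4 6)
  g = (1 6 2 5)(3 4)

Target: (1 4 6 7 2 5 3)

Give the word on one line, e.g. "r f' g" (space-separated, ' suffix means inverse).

g f' g r

  after g: (1 6 2 5)(3 4)
  after f': (1 4 5 2 7 3 6)
  after g: (1 3 2 7 4)
  after r: (1 4 6 7 2 5 3)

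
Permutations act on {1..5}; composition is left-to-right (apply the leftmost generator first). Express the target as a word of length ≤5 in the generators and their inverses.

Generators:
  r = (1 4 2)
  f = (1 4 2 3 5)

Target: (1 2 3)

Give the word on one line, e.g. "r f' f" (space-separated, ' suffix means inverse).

r' f' r' f r

  after r': (1 2 4)
  after f': (1 4 5 3 2)
  after r': (3 4 5)
  after f: (1 4)(2 3)
  after r: (1 2 3)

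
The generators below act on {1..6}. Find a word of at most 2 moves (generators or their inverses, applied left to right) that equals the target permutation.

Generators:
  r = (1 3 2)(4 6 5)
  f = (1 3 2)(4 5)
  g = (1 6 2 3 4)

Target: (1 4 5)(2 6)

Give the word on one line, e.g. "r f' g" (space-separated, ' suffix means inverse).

  after f: (1 3 2)(4 5)
  after g: (1 4 5)(2 6)

f g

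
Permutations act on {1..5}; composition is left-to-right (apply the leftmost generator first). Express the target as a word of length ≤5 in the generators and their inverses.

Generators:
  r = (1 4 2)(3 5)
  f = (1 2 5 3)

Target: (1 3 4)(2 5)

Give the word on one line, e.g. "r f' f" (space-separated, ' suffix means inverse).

  after f: (1 2 5 3)
  after f: (1 5)(2 3)
  after r': (1 3 4)(2 5)

f f r'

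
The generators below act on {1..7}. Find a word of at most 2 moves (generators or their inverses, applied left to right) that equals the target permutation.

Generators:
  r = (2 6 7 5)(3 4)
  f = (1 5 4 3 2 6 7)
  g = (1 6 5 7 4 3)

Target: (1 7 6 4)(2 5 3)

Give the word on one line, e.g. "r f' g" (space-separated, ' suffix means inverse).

  after f: (1 5 4 3 2 6 7)
  after g: (1 7 6 4)(2 5 3)

f g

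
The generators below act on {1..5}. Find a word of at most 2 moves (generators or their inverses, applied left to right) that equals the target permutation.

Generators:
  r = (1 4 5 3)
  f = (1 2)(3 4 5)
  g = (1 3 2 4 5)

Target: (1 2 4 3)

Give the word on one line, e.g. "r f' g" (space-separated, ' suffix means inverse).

  after r': (1 3 5 4)
  after g: (1 2 4 3)

r' g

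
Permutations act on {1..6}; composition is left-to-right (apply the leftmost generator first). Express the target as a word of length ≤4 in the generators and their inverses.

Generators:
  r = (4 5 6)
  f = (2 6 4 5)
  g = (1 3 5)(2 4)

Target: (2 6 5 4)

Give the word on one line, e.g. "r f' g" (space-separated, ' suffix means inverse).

r f

  after r: (4 5 6)
  after f: (2 6 5 4)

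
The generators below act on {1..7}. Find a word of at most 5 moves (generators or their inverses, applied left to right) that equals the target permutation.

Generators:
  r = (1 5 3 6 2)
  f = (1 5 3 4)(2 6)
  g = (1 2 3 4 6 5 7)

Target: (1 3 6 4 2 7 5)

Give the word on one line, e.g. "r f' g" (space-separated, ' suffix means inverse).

  after f: (1 5 3 4)(2 6)
  after g: (1 7)(2 5 4)(3 6)
  after g: (2 7)(3 5 6 4)
  after r: (1 5 2 7)(4 6)
  after r: (1 3 6 4 2 7 5)

f g g r r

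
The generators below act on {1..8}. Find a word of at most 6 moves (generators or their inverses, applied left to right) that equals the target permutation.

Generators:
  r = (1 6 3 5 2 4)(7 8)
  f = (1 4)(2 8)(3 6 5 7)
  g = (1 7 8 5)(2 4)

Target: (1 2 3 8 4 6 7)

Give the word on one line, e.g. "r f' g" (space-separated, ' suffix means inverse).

  after f: (1 4)(2 8)(3 6 5 7)
  after r: (2 7 5 8 4 6)
  after f': (1 4 3 7 6 8)(2 5)
  after r': (1 2 3 8 4 6 7)

f r f' r'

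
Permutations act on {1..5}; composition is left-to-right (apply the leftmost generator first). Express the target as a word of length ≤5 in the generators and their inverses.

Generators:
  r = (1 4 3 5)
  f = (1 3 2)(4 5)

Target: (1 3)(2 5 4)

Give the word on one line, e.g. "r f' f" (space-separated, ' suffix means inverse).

  after r: (1 4 3 5)
  after r: (1 3)(4 5)
  after r: (1 5 3 4)
  after f': (1 4 2 3 5)
  after r: (1 3)(2 5 4)

r r r f' r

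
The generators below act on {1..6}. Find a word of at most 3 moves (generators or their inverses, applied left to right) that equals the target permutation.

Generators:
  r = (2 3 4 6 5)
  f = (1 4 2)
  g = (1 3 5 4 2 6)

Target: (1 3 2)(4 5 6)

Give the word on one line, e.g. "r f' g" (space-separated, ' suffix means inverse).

f r'

  after f: (1 4 2)
  after r': (1 3 2)(4 5 6)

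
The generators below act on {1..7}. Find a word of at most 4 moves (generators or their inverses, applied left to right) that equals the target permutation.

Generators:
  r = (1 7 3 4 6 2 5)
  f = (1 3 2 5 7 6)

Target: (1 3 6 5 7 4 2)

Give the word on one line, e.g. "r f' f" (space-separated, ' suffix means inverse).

r r

  after r: (1 7 3 4 6 2 5)
  after r: (1 3 6 5 7 4 2)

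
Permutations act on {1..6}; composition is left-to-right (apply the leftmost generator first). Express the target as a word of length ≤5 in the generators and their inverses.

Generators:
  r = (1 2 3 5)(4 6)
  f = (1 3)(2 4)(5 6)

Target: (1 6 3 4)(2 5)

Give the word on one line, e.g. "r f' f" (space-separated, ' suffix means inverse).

  after f: (1 3)(2 4)(5 6)
  after r: (1 5 4 3 2 6)
  after f': (1 6 3 4)(2 5)

f r f'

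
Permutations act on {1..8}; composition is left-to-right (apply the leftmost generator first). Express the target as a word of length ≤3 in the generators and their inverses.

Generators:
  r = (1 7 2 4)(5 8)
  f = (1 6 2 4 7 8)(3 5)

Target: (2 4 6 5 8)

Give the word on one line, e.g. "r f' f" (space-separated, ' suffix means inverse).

f' f' r'

  after f': (1 8 7 4 2 6)(3 5)
  after f': (1 7 2)(4 6 8)
  after r': (2 4 6 5 8)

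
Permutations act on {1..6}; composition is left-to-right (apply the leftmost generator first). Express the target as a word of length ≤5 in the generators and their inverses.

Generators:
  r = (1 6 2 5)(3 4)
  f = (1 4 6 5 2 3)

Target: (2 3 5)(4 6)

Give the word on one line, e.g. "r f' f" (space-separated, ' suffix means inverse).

  after r': (1 5 2 6)(3 4)
  after f': (1 6 3)(2 4)
  after r': (2 3 5)(4 6)

r' f' r'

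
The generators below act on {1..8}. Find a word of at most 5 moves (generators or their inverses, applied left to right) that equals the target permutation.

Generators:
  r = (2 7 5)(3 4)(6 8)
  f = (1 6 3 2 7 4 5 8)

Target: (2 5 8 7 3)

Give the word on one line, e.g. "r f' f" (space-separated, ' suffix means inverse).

f' r' f' r

  after f': (1 8 5 4 7 2 3 6)
  after r': (1 6)(2 4)(3 8 7 5)
  after f': (2 7 4 3 5 6 8)
  after r: (2 5 8 7 3)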